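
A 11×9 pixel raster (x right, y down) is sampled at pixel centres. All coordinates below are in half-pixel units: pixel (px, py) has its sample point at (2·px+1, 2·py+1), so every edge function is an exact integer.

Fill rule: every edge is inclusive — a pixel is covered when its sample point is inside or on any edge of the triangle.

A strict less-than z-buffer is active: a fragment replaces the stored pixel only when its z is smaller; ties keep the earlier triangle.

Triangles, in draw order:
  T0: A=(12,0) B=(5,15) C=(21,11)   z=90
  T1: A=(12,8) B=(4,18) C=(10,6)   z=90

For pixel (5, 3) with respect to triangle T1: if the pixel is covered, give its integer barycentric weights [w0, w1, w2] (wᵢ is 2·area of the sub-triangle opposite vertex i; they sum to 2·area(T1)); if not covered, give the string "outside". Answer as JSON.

T0:
  2·area = 212  (B↔C swapped to make it positive)
  edge (12, 0)→(21, 11): d=(9,11) inclusive
  edge (21, 11)→(5, 15): d=(-16,4) inclusive
  edge (5, 15)→(12, 0): d=(7,-15) inclusive
    (5,1)@(11, 3): e=[38,168,6] → X
    (6,1)@(13, 3): e=[16,160,36] → X
    (7,1)@(15, 3): e=[-6,152,66] → .
    (5,2)@(11, 5): e=[56,136,20] → X
    (7,2)@(15, 5): e=[12,120,80] → X
    (8,2)@(17, 5): e=[-10,112,110] → .
    (4,3)@(9, 7): e=[96,112,4] → X
    (8,3)@(17, 7): e=[8,80,124] → X
    (9,3)@(19, 7): e=[-14,72,154] → .
    (4,4)@(9, 9): e=[114,80,18] → X
    (9,4)@(19, 9): e=[4,40,168] → X
    (10,4)@(21, 9): e=[-18,32,198] → .
    (10,5)@(21, 11): e=[0,0,212] → X  [on edge]
    (6,6)@(13, 13): e=[106,0,106] → X  [on edge]
    (2,7)@(5, 15): e=[212,0,0] → X  [on edge]
  covered (29 px):
    . . . . . . . . . . .
    . . . . . X X . . . .
    . . . . . X X X . . .
    . . . . X X X X X . .
    . . . . X X X X X X .
    . . . X X X X X X X X
    . . . X X X X . . . .
    . . X . . . . . . . .
    . . . . . . . . . . .
T1:
  2·area = 36
  edge (12, 8)→(4, 18): d=(-8,10) inclusive
  edge (4, 18)→(10, 6): d=(6,-12) inclusive
  edge (10, 6)→(12, 8): d=(2,2) inclusive
    (2,0)@(5, 1): e=[126,-90,0] → .  [on edge]
    (3,1)@(7, 3): e=[90,-54,0] → .  [on edge]
    (4,2)@(9, 5): e=[54,-18,0] → .  [on edge]
    (5,3)@(11, 7): e=[18,18,0] → X  [on edge]
    (6,3)@(13, 7): e=[-2,42,-4] → .
    (4,4)@(9, 9): e=[22,6,8] → X
    (6,4)@(13, 9): e=[-18,54,0] → .  [on edge]
    (4,5)@(9, 11): e=[6,18,12] → X
    (5,5)@(11, 11): e=[-14,42,8] → .
    (7,5)@(15, 11): e=[-54,90,0] → .  [on edge]
    (3,6)@(7, 13): e=[10,6,20] → X
    (4,6)@(9, 13): e=[-10,30,16] → .
    (8,6)@(17, 13): e=[-90,126,0] → .  [on edge]
    (9,7)@(19, 15): e=[-126,162,0] → .  [on edge]
    (10,8)@(21, 17): e=[-162,198,0] → .  [on edge]
  covered (5 px):
    . . . . . . . . . . .
    . . . . . . . . . . .
    . . . . . . . . . . .
    . . . . . X . . . . .
    . . . . X X . . . . .
    . . . . X . . . . . .
    . . . X . . . . . . .
    . . . . . . . . . . .
    . . . . . . . . . . .

Final: [18,0,18]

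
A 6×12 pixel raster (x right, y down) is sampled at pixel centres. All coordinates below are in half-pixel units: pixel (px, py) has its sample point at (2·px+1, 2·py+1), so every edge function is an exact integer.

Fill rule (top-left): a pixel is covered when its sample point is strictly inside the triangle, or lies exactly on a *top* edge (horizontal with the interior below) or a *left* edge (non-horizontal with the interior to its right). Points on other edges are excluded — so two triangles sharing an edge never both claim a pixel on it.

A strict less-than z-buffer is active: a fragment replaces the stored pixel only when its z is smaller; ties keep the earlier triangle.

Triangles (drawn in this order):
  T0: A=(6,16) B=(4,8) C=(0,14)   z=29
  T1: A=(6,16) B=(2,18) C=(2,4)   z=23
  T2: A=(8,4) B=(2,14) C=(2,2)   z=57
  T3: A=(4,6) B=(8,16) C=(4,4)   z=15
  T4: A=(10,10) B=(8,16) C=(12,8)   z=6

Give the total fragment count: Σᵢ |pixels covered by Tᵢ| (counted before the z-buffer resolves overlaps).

T0:
  2·area = 44  (B↔C swapped to make it positive)
  edge (6, 16)→(0, 14): d=(-6,-2) top-left  bias=+0
  edge (0, 14)→(4, 8): d=(4,-6) top-left  bias=+0
  edge (4, 8)→(6, 16): d=(2,8) right/bottom  bias=-1
    (1,5)@(3, 11): e=[24,6,14] → X
    (2,5)@(5, 11): e=[28,18,-2] → .
    (0,6)@(1, 13): e=[8,2,34] → X
    (2,6)@(5, 13): e=[16,26,2] → X
    (3,6)@(7, 13): e=[20,38,-14] → .
    (0,7)@(1, 15): e=[-4,10,38] → .
    (1,7)@(3, 15): e=[0,22,22] → X  [on edge]
    (3,7)@(7, 15): e=[8,46,-10] → .
    (1,8)@(3, 17): e=[-12,30,26] → .
    (2,8)@(5, 17): e=[-8,42,10] → .
    (4,8)@(9, 17): e=[0,66,-22] → .  [on edge]
  covered (6 px):
    . . . . . .
    . . . . . .
    . . . . . .
    . . . . . .
    . . . . . .
    . X . . . .
    X X X . . .
    . X X . . .
    . . . . . .
    . . . . . .
    . . . . . .
    . . . . . .
T1:
  2·area = 56
  edge (6, 16)→(2, 18): d=(-4,2) right/bottom  bias=-1
  edge (2, 18)→(2, 4): d=(0,-14) top-left  bias=+0
  edge (2, 4)→(6, 16): d=(4,12) right/bottom  bias=-1
    (0,0)@(1, 1): e=[70,-14,0] → .  [on edge]
    (1,3)@(3, 7): e=[42,14,0] → .  [on edge]
    (1,4)@(3, 9): e=[34,14,8] → X
    (2,4)@(5, 9): e=[30,42,-16] → .
    (1,5)@(3, 11): e=[26,14,16] → X
    (2,5)@(5, 11): e=[22,42,-8] → .
    (1,6)@(3, 13): e=[18,14,24] → X
    (2,6)@(5, 13): e=[14,42,0] → .  [on edge]
    (1,7)@(3, 15): e=[10,14,32] → X
    (2,7)@(5, 15): e=[6,42,8] → X
    (3,7)@(7, 15): e=[2,70,-16] → .
    (1,8)@(3, 17): e=[2,14,40] → X
    (3,9)@(7, 19): e=[-14,70,0] → .  [on edge]
  covered (6 px):
    . . . . . .
    . . . . . .
    . . . . . .
    . . . . . .
    . X . . . .
    . X . . . .
    . X . . . .
    . X X . . .
    . X . . . .
    . . . . . .
    . . . . . .
    . . . . . .
T2:
  2·area = 72
  edge (8, 4)→(2, 14): d=(-6,10) right/bottom  bias=-1
  edge (2, 14)→(2, 2): d=(0,-12) top-left  bias=+0
  edge (2, 2)→(8, 4): d=(6,2) right/bottom  bias=-1
    (1,1)@(3, 3): e=[56,12,4] → X
    (2,1)@(5, 3): e=[36,36,0] → .  [on edge]
    (1,2)@(3, 5): e=[44,12,16] → X
    (2,2)@(5, 5): e=[24,36,12] → X
    (3,2)@(7, 5): e=[4,60,8] → X
    (4,2)@(9, 5): e=[-16,84,4] → .
    (5,2)@(11, 5): e=[-36,108,0] → .  [on edge]
    (1,3)@(3, 7): e=[32,12,28] → X
    (3,3)@(7, 7): e=[-8,60,20] → .
    (1,4)@(3, 9): e=[20,12,40] → X
    (2,4)@(5, 9): e=[0,36,36] → .  [on edge]
    (1,5)@(3, 11): e=[8,12,52] → X
  covered (8 px):
    . . . . . .
    . X . . . .
    . X X X . .
    . X X . . .
    . X . . . .
    . X . . . .
    . . . . . .
    . . . . . .
    . . . . . .
    . . . . . .
    . . . . . .
    . . . . . .
T3:
  2·area = 8  (B↔C swapped to make it positive)
  edge (4, 6)→(4, 4): d=(0,-2) top-left  bias=+0
  edge (4, 4)→(8, 16): d=(4,12) right/bottom  bias=-1
  edge (8, 16)→(4, 6): d=(-4,-10) top-left  bias=+0
    (1,0)@(3, 1): e=[-2,0,10] → .  [on edge]
    (2,3)@(5, 7): e=[2,0,6] → .  [on edge]
    (3,6)@(7, 13): e=[6,0,2] → .  [on edge]
    (4,9)@(9, 19): e=[10,0,-2] → .  [on edge]
  covered (0 px):
    . . . . . .
    . . . . . .
    . . . . . .
    . . . . . .
    . . . . . .
    . . . . . .
    . . . . . .
    . . . . . .
    . . . . . .
    . . . . . .
    . . . . . .
    . . . . . .
T4:
  2·area = 8  (B↔C swapped to make it positive)
  edge (10, 10)→(12, 8): d=(2,-2) top-left  bias=+0
  edge (12, 8)→(8, 16): d=(-4,8) right/bottom  bias=-1
  edge (8, 16)→(10, 10): d=(2,-6) top-left  bias=+0
    (5,3)@(11, 7): e=[-4,12,0] → .  [on edge]
    (5,4)@(11, 9): e=[0,4,4] → X  [on edge]
    (4,5)@(9, 11): e=[0,12,-4] → .  [on edge]
    (5,5)@(11, 11): e=[4,-4,8] → .
    (3,6)@(7, 13): e=[0,20,-12] → .  [on edge]
    (4,6)@(9, 13): e=[4,4,0] → X  [on edge]
    (5,6)@(11, 13): e=[8,-12,12] → .
    (2,7)@(5, 15): e=[0,28,-20] → .  [on edge]
    (4,7)@(9, 15): e=[8,-4,4] → .
    (1,8)@(3, 17): e=[0,36,-28] → .  [on edge]
    (0,9)@(1, 19): e=[0,44,-36] → .  [on edge]
    (3,9)@(7, 19): e=[12,-4,0] → .  [on edge]
  covered (2 px):
    . . . . . .
    . . . . . .
    . . . . . .
    . . . . . .
    . . . . . X
    . . . . . .
    . . . . X .
    . . . . . .
    . . . . . .
    . . . . . .
    . . . . . .
    . . . . . .

Final: 22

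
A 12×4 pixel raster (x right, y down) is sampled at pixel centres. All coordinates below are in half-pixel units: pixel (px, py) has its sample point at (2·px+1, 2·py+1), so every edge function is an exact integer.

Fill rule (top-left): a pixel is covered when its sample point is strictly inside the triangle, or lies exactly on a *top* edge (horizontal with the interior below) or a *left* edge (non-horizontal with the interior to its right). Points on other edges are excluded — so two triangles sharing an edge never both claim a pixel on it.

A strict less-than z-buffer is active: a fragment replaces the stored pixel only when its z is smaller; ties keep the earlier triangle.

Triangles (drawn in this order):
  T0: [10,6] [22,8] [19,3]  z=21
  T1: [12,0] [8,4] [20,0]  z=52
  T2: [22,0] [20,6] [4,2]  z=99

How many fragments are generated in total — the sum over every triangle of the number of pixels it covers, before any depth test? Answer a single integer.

T0:
  2·area = 54  (B↔C swapped to make it positive)
  edge (10, 6)→(19, 3): d=(9,-3) top-left  bias=+0
  edge (19, 3)→(22, 8): d=(3,5) right/bottom  bias=-1
  edge (22, 8)→(10, 6): d=(-12,-2) top-left  bias=+0
    (9,1)@(19, 3): e=[0,0,54] → ·  [on edge]
    (6,2)@(13, 5): e=[0,36,18] → █  [on edge]
    (7,2)@(15, 5): e=[6,26,22] → █
    (8,2)@(17, 5): e=[12,16,26] → █
    (9,2)@(19, 5): e=[18,6,30] → █
    (10,2)@(21, 5): e=[24,-4,34] → ·
    (3,3)@(7, 7): e=[0,72,-18] → ·  [on edge]
    (6,3)@(13, 7): e=[18,42,-6] → ·
    (7,3)@(15, 7): e=[24,32,-2] → ·
    (8,3)@(17, 7): e=[30,22,2] → █
    (10,3)@(21, 7): e=[42,2,10] → █
    (11,3)@(23, 7): e=[48,-8,14] → ·
  covered (7 px):
    · · · · · · · · · · · ·
    · · · · · · · · · · · ·
    · · · · · · █ █ █ █ · ·
    · · · · · · · · █ █ █ ·
T1:
  2·area = 32  (B↔C swapped to make it positive)
  edge (12, 0)→(20, 0): d=(8,0) top-left  bias=+0
  edge (20, 0)→(8, 4): d=(-12,4) right/bottom  bias=-1
  edge (8, 4)→(12, 0): d=(4,-4) top-left  bias=+0
    (5,0)@(11, 1): e=[8,24,0] → █  [on edge]
    (6,0)@(13, 1): e=[8,16,8] → █
    (7,0)@(15, 1): e=[8,8,16] → █
    (8,0)@(17, 1): e=[8,0,24] → ·  [on edge]
    (4,1)@(9, 3): e=[24,8,0] → █  [on edge]
    (5,1)@(11, 3): e=[24,0,8] → ·  [on edge]
    (6,1)@(13, 3): e=[24,-8,16] → ·
    (7,1)@(15, 3): e=[24,-16,24] → ·
    (2,2)@(5, 5): e=[40,0,-8] → ·  [on edge]
    (3,2)@(7, 5): e=[40,-8,0] → ·  [on edge]
    (4,2)@(9, 5): e=[40,-16,8] → ·
    (2,3)@(5, 7): e=[56,-24,0] → ·  [on edge]
  covered (4 px):
    · · · · · █ █ █ · · · ·
    · · · · █ · · · · · · ·
    · · · · · · · · · · · ·
    · · · · · · · · · · · ·
T2:
  2·area = 104
  edge (22, 0)→(20, 6): d=(-2,6) right/bottom  bias=-1
  edge (20, 6)→(4, 2): d=(-16,-4) top-left  bias=+0
  edge (4, 2)→(22, 0): d=(18,-2) top-left  bias=+0
    (6,0)@(13, 1): e=[52,52,0] → █  [on edge]
    (7,0)@(15, 1): e=[40,60,4] → █
    (8,0)@(17, 1): e=[28,68,8] → █
    (9,0)@(19, 1): e=[16,76,12] → █
    (10,0)@(21, 1): e=[4,84,16] → █
    (11,0)@(23, 1): e=[-8,92,20] → ·
    (4,1)@(9, 3): e=[72,4,28] → █
    (5,1)@(11, 3): e=[60,12,32] → █
    (10,1)@(21, 3): e=[0,52,52] → ·  [on edge]
    (4,2)@(9, 5): e=[68,-28,64] → ·
    (5,2)@(11, 5): e=[56,-20,68] → ·
    (6,2)@(13, 5): e=[44,-12,72] → ·
  covered (13 px):
    · · · · · · █ █ █ █ █ ·
    · · · · █ █ █ █ █ █ · ·
    · · · · · · · · █ █ · ·
    · · · · · · · · · · · ·

Result: 24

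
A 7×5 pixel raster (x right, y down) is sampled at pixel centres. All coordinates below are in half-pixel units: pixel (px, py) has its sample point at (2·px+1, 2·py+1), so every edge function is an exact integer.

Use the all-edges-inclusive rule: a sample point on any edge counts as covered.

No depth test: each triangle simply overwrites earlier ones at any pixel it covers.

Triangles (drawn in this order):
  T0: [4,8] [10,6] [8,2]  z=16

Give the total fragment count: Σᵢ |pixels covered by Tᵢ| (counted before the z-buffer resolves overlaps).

T0:
  2·area = 28  (B↔C swapped to make it positive)
  edge (4, 8)→(8, 2): d=(4,-6) inclusive
  edge (8, 2)→(10, 6): d=(2,4) inclusive
  edge (10, 6)→(4, 8): d=(-6,2) inclusive
    (3,2)@(7, 5): e=[6,10,12] → #
    (4,2)@(9, 5): e=[18,2,8] → #
    (5,2)@(11, 5): e=[30,-6,4] → ·
    (6,2)@(13, 5): e=[42,-14,0] → ·  [on edge]
    (2,3)@(5, 7): e=[2,22,4] → #
    (3,3)@(7, 7): e=[14,14,0] → #  [on edge]
    (4,3)@(9, 7): e=[26,6,-4] → ·
    (0,4)@(1, 9): e=[-14,42,0] → ·  [on edge]
    (2,4)@(5, 9): e=[10,26,-8] → ·
    (3,4)@(7, 9): e=[22,18,-12] → ·
  covered (4 px):
    · · · · · · ·
    · · · · · · ·
    · · · # # · ·
    · · # # · · ·
    · · · · · · ·

Result: 4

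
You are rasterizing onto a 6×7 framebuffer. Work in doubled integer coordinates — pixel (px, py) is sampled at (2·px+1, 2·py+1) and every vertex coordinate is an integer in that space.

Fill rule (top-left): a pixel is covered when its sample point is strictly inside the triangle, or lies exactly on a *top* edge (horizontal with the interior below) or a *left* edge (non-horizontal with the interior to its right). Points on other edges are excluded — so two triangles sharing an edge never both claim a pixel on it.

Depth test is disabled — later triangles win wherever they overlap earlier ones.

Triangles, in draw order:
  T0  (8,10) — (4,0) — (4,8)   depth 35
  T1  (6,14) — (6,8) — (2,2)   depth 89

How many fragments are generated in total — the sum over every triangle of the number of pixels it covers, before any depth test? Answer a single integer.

T0:
  2·area = 32  (B↔C swapped to make it positive)
  edge (8, 10)→(4, 8): d=(-4,-2) top-left  bias=+0
  edge (4, 8)→(4, 0): d=(0,-8) top-left  bias=+0
  edge (4, 0)→(8, 10): d=(4,10) right/bottom  bias=-1
    (2,1)@(5, 3): e=[22,8,2] → #
    (3,1)@(7, 3): e=[26,24,-18] → ·
    (2,2)@(5, 5): e=[14,8,10] → #
    (3,2)@(7, 5): e=[18,24,-10] → ·
    (2,3)@(5, 7): e=[6,8,18] → #
    (3,3)@(7, 7): e=[10,24,-2] → ·
    (2,4)@(5, 9): e=[-2,8,26] → ·
    (3,4)@(7, 9): e=[2,24,6] → #
    (4,4)@(9, 9): e=[6,40,-14] → ·
    (3,5)@(7, 11): e=[-6,24,14] → ·
  covered (4 px):
    · · · · · ·
    · · # · · ·
    · · # · · ·
    · · # · · ·
    · · · # · ·
    · · · · · ·
    · · · · · ·
T1:
  2·area = 24  (B↔C swapped to make it positive)
  edge (6, 14)→(2, 2): d=(-4,-12) top-left  bias=+0
  edge (2, 2)→(6, 8): d=(4,6) right/bottom  bias=-1
  edge (6, 8)→(6, 14): d=(0,6) right/bottom  bias=-1
    (1,2)@(3, 5): e=[0,6,18] → #  [on edge]
    (2,2)@(5, 5): e=[24,-6,6] → ·
    (1,3)@(3, 7): e=[-8,14,18] → ·
    (2,3)@(5, 7): e=[16,2,6] → #
    (3,3)@(7, 7): e=[40,-10,-6] → ·
    (2,4)@(5, 9): e=[8,10,6] → #
    (3,4)@(7, 9): e=[32,-2,-6] → ·
    (2,5)@(5, 11): e=[0,18,6] → #  [on edge]
    (3,5)@(7, 11): e=[24,6,-6] → ·
    (2,6)@(5, 13): e=[-8,26,6] → ·
  covered (4 px):
    · · · · · ·
    · · · · · ·
    · # · · · ·
    · · # · · ·
    · · # · · ·
    · · # · · ·
    · · · · · ·

Result: 8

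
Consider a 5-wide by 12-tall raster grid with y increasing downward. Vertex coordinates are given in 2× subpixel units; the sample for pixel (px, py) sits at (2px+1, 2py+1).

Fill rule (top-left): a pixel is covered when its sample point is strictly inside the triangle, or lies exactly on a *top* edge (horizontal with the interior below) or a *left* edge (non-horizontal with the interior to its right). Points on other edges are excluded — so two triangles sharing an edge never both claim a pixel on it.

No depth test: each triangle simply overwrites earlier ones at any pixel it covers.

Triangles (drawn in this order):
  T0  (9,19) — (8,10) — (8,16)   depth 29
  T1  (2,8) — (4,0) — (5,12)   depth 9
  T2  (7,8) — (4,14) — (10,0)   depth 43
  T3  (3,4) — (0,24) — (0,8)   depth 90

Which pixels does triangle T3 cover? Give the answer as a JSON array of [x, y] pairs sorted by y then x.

T0:
  2·area = 6  (B↔C swapped to make it positive)
  edge (9, 19)→(8, 16): d=(-1,-3) top-left  bias=+0
  edge (8, 16)→(8, 10): d=(0,-6) top-left  bias=+0
  edge (8, 10)→(9, 19): d=(1,9) right/bottom  bias=-1
    (1,0)@(3, 1): e=[0,-30,36] → .  [on edge]
    (3,0)@(7, 1): e=[12,-6,0] → .  [on edge]
    (2,3)@(5, 7): e=[0,-18,24] → .  [on edge]
    (3,6)@(7, 13): e=[0,-6,12] → .  [on edge]
    (4,9)@(9, 19): e=[0,6,0] → .  [on edge]
  covered (0 px):
    . . . . .
    . . . . .
    . . . . .
    . . . . .
    . . . . .
    . . . . .
    . . . . .
    . . . . .
    . . . . .
    . . . . .
    . . . . .
    . . . . .
T1:
  2·area = 32
  edge (2, 8)→(4, 0): d=(2,-8) top-left  bias=+0
  edge (4, 0)→(5, 12): d=(1,12) right/bottom  bias=-1
  edge (5, 12)→(2, 8): d=(-3,-4) top-left  bias=+0
    (1,2)@(3, 5): e=[2,17,13] → X
    (2,2)@(5, 5): e=[18,-7,21] → .
    (1,3)@(3, 7): e=[6,19,7] → X
    (2,3)@(5, 7): e=[22,-5,15] → .
    (1,4)@(3, 9): e=[10,21,1] → X
    (2,4)@(5, 9): e=[26,-3,9] → .
    (1,5)@(3, 11): e=[14,23,-5] → .
  covered (3 px):
    . . . . .
    . . . . .
    . X . . .
    . X . . .
    . X . . .
    . . . . .
    . . . . .
    . . . . .
    . . . . .
    . . . . .
    . . . . .
    . . . . .
T2:
  2·area = 6
  edge (7, 8)→(4, 14): d=(-3,6) right/bottom  bias=-1
  edge (4, 14)→(10, 0): d=(6,-14) top-left  bias=+0
  edge (10, 0)→(7, 8): d=(-3,8) right/bottom  bias=-1
    (3,3)@(7, 7): e=[3,0,3] → X  [on edge]
    (4,3)@(9, 7): e=[-9,28,-13] → .
    (3,4)@(7, 9): e=[-3,12,-3] → .
    (0,10)@(1, 21): e=[-3,0,9] → .  [on edge]
  covered (1 px):
    . . . . .
    . . . . .
    . . . . .
    . . . X .
    . . . . .
    . . . . .
    . . . . .
    . . . . .
    . . . . .
    . . . . .
    . . . . .
    . . . . .
T3:
  2·area = 48
  edge (3, 4)→(0, 24): d=(-3,20) right/bottom  bias=-1
  edge (0, 24)→(0, 8): d=(0,-16) top-left  bias=+0
  edge (0, 8)→(3, 4): d=(3,-4) top-left  bias=+0
    (0,3)@(1, 7): e=[31,16,1] → X
    (1,3)@(3, 7): e=[-9,48,9] → .
    (0,4)@(1, 9): e=[25,16,7] → X
    (1,4)@(3, 9): e=[-15,48,15] → .
    (0,5)@(1, 11): e=[19,16,13] → X
    (1,5)@(3, 11): e=[-21,48,21] → .
    (0,6)@(1, 13): e=[13,16,19] → X
    (1,6)@(3, 13): e=[-27,48,27] → .
    (0,7)@(1, 15): e=[7,16,25] → X
    (1,7)@(3, 15): e=[-33,48,33] → .
    (0,8)@(1, 17): e=[1,16,31] → X
    (1,8)@(3, 17): e=[-39,48,39] → .
  covered (6 px):
    . . . . .
    . . . . .
    . . . . .
    X . . . .
    X . . . .
    X . . . .
    X . . . .
    X . . . .
    X . . . .
    . . . . .
    . . . . .
    . . . . .

Final: [[0,3],[0,4],[0,5],[0,6],[0,7],[0,8]]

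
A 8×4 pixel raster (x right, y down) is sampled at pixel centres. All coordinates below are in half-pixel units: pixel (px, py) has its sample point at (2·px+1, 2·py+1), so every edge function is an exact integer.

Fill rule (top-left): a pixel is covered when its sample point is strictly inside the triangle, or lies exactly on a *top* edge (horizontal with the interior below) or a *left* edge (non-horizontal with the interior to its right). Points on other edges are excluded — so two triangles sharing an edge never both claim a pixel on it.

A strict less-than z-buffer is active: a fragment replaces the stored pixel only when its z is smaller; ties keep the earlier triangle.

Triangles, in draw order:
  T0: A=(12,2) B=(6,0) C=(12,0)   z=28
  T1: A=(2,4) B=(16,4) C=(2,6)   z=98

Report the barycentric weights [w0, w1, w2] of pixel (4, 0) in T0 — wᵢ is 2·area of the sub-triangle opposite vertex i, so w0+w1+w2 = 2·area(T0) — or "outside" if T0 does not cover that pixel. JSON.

T0:
  2·area = 12
  edge (12, 2)→(6, 0): d=(-6,-2) top-left  bias=+0
  edge (6, 0)→(12, 0): d=(6,0) top-left  bias=+0
  edge (12, 0)→(12, 2): d=(0,2) right/bottom  bias=-1
    (4,0)@(9, 1): e=[0,6,6] → X  [on edge]
    (5,0)@(11, 1): e=[4,6,2] → X
    (6,0)@(13, 1): e=[8,6,-2] → .
    (4,1)@(9, 3): e=[-12,18,6] → .
    (5,1)@(11, 3): e=[-8,18,2] → .
    (7,1)@(15, 3): e=[0,18,-6] → .  [on edge]
  covered (2 px):
    . . . . X X . .
    . . . . . . . .
    . . . . . . . .
    . . . . . . . .
T1:
  2·area = 28
  edge (2, 4)→(16, 4): d=(14,0) top-left  bias=+0
  edge (16, 4)→(2, 6): d=(-14,2) right/bottom  bias=-1
  edge (2, 6)→(2, 4): d=(0,-2) top-left  bias=+0
    (1,2)@(3, 5): e=[14,12,2] → X
    (2,2)@(5, 5): e=[14,8,6] → X
    (3,2)@(7, 5): e=[14,4,10] → X
    (4,2)@(9, 5): e=[14,0,14] → .  [on edge]
    (1,3)@(3, 7): e=[42,-16,2] → .
    (2,3)@(5, 7): e=[42,-20,6] → .
    (3,3)@(7, 7): e=[42,-24,10] → .
  covered (3 px):
    . . . . . . . .
    . . . . . . . .
    . X X X . . . .
    . . . . . . . .

Final: [6,6,0]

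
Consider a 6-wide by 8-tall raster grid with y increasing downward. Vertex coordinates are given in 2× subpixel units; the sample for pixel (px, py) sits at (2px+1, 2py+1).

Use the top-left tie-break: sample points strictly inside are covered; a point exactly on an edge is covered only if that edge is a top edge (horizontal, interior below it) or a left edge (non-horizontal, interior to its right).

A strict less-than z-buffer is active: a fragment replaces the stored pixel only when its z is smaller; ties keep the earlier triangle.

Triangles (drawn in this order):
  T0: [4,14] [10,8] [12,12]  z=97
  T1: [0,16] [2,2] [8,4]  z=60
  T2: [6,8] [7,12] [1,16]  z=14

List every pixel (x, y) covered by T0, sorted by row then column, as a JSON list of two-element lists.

T0:
  2·area = 36
  edge (4, 14)→(10, 8): d=(6,-6) top-left  bias=+0
  edge (10, 8)→(12, 12): d=(2,4) right/bottom  bias=-1
  edge (12, 12)→(4, 14): d=(-8,2) right/bottom  bias=-1
    (5,3)@(11, 7): e=[0,-6,42] → .  [on edge]
    (4,4)@(9, 9): e=[0,6,30] → X  [on edge]
    (5,4)@(11, 9): e=[12,-2,26] → .
    (3,5)@(7, 11): e=[0,18,18] → X  [on edge]
    (5,5)@(11, 11): e=[24,2,10] → X
    (2,6)@(5, 13): e=[0,30,6] → X  [on edge]
    (4,6)@(9, 13): e=[24,14,-2] → .
    (5,6)@(11, 13): e=[36,6,-6] → .
    (1,7)@(3, 15): e=[0,42,-6] → .  [on edge]
    (2,7)@(5, 15): e=[12,34,-10] → .
    (3,7)@(7, 15): e=[24,26,-14] → .
  covered (6 px):
    . . . . . .
    . . . . . .
    . . . . . .
    . . . . . .
    . . . . X .
    . . . X X X
    . . X X . .
    . . . . . .
T1:
  2·area = 88
  edge (0, 16)→(2, 2): d=(2,-14) top-left  bias=+0
  edge (2, 2)→(8, 4): d=(6,2) right/bottom  bias=-1
  edge (8, 4)→(0, 16): d=(-8,12) right/bottom  bias=-1
    (1,1)@(3, 3): e=[16,4,68] → X
    (2,1)@(5, 3): e=[44,0,44] → .  [on edge]
    (1,2)@(3, 5): e=[20,16,52] → X
    (2,2)@(5, 5): e=[48,12,28] → X
    (3,2)@(7, 5): e=[76,8,4] → X
    (4,2)@(9, 5): e=[104,4,-20] → .
    (5,2)@(11, 5): e=[132,0,-44] → .  [on edge]
    (1,3)@(3, 7): e=[24,28,36] → X
    (3,3)@(7, 7): e=[80,20,-12] → .
    (0,4)@(1, 9): e=[0,44,44] → X  [on edge]
    (2,4)@(5, 9): e=[56,36,-4] → .
    (0,5)@(1, 11): e=[4,56,28] → X
  covered (11 px):
    . . . . . .
    . X . . . .
    . X X X . .
    . X X . . .
    X X . . . .
    X X . . . .
    X . . . . .
    . . . . . .
T2:
  2·area = 28
  edge (6, 8)→(7, 12): d=(1,4) right/bottom  bias=-1
  edge (7, 12)→(1, 16): d=(-6,4) right/bottom  bias=-1
  edge (1, 16)→(6, 8): d=(5,-8) top-left  bias=+0
    (2,5)@(5, 11): e=[7,14,7] → X
    (3,5)@(7, 11): e=[-1,6,23] → .
    (1,6)@(3, 13): e=[17,10,1] → X
    (3,6)@(7, 13): e=[1,-6,33] → .
    (1,7)@(3, 15): e=[19,-2,11] → .
    (2,7)@(5, 15): e=[11,-10,27] → .
  covered (3 px):
    . . . . . .
    . . . . . .
    . . . . . .
    . . . . . .
    . . . . . .
    . . X . . .
    . X X . . .
    . . . . . .

Final: [[4,4],[3,5],[4,5],[5,5],[2,6],[3,6]]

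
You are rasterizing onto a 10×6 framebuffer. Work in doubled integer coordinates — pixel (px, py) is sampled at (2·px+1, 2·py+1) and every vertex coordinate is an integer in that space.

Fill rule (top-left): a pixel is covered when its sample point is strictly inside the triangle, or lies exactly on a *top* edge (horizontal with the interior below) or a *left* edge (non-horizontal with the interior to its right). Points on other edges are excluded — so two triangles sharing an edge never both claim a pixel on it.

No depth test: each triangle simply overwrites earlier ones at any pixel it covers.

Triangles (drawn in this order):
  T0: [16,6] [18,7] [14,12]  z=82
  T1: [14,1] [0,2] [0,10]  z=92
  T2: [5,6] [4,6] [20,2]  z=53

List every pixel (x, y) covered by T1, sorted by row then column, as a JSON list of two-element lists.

T0:
  2·area = 14
  edge (16, 6)→(18, 7): d=(2,1) right/bottom  bias=-1
  edge (18, 7)→(14, 12): d=(-4,5) right/bottom  bias=-1
  edge (14, 12)→(16, 6): d=(2,-6) top-left  bias=+0
    (8,1)@(17, 3): e=[-7,21,0] → .  [on edge]
    (8,3)@(17, 7): e=[1,5,8] → X
    (9,3)@(19, 7): e=[-1,-5,20] → .
    (7,4)@(15, 9): e=[7,7,0] → X  [on edge]
    (8,4)@(17, 9): e=[5,-3,12] → .
    (7,5)@(15, 11): e=[11,-1,4] → .
  covered (2 px):
    . . . . . . . . . .
    . . . . . . . . . .
    . . . . . . . . . .
    . . . . . . . . X .
    . . . . . . . X . .
    . . . . . . . . . .
T1:
  2·area = 112  (B↔C swapped to make it positive)
  edge (14, 1)→(0, 10): d=(-14,9) right/bottom  bias=-1
  edge (0, 10)→(0, 2): d=(0,-8) top-left  bias=+0
  edge (0, 2)→(14, 1): d=(14,-1) top-left  bias=+0
    (0,1)@(1, 3): e=[89,8,15] → X
    (1,1)@(3, 3): e=[71,24,17] → X
    (2,1)@(5, 3): e=[53,40,19] → X
    (3,1)@(7, 3): e=[35,56,21] → X
    (4,1)@(9, 3): e=[17,72,23] → X
    (5,1)@(11, 3): e=[-1,88,25] → .
    (0,2)@(1, 5): e=[61,8,43] → X
    (4,2)@(9, 5): e=[-11,72,51] → .
    (0,3)@(1, 7): e=[33,8,71] → X
    (2,3)@(5, 7): e=[-3,40,75] → .
    (3,3)@(7, 7): e=[-21,56,77] → .
    (0,4)@(1, 9): e=[5,8,99] → X
  covered (12 px):
    . . . . . . . . . .
    X X X X X . . . . .
    X X X X . . . . . .
    X X . . . . . . . .
    X . . . . . . . . .
    . . . . . . . . . .
T2:
  2·area = 4
  edge (5, 6)→(4, 6): d=(-1,0) right/bottom  bias=-1
  edge (4, 6)→(20, 2): d=(16,-4) top-left  bias=+0
  edge (20, 2)→(5, 6): d=(-15,4) right/bottom  bias=-1
  covered (0 px):
    . . . . . . . . . .
    . . . . . . . . . .
    . . . . . . . . . .
    . . . . . . . . . .
    . . . . . . . . . .
    . . . . . . . . . .

Result: [[0,1],[1,1],[2,1],[3,1],[4,1],[0,2],[1,2],[2,2],[3,2],[0,3],[1,3],[0,4]]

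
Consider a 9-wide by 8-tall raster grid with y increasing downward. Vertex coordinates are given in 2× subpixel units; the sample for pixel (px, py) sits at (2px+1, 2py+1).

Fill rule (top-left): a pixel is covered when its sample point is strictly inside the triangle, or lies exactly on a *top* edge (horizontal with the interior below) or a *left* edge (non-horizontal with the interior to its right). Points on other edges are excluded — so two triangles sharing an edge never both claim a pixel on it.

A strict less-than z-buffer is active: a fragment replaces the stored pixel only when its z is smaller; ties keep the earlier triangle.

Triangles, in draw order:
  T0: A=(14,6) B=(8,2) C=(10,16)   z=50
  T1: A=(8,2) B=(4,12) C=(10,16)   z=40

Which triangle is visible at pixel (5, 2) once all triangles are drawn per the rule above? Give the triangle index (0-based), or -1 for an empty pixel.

T0:
  2·area = 76  (B↔C swapped to make it positive)
  edge (14, 6)→(10, 16): d=(-4,10) right/bottom  bias=-1
  edge (10, 16)→(8, 2): d=(-2,-14) top-left  bias=+0
  edge (8, 2)→(14, 6): d=(6,4) right/bottom  bias=-1
    (4,1)@(9, 3): e=[62,12,2] → X
    (5,1)@(11, 3): e=[42,40,-6] → .
    (4,2)@(9, 5): e=[54,8,14] → X
    (5,2)@(11, 5): e=[34,36,6] → X
    (6,2)@(13, 5): e=[14,64,-2] → .
    (4,3)@(9, 7): e=[46,4,26] → X
    (6,3)@(13, 7): e=[6,60,10] → X
    (7,3)@(15, 7): e=[-14,88,2] → .
    (4,4)@(9, 9): e=[38,0,38] → X  [on edge]
    (6,4)@(13, 9): e=[-2,56,22] → .
    (4,5)@(9, 11): e=[30,-4,50] → .
    (5,5)@(11, 11): e=[10,24,42] → X
  covered (10 px):
    . . . . . . . . .
    . . . . X . . . .
    . . . . X X . . .
    . . . . X X X . .
    . . . . X X . . .
    . . . . . X . . .
    . . . . . X . . .
    . . . . . . . . .
T1:
  2·area = 76  (B↔C swapped to make it positive)
  edge (8, 2)→(10, 16): d=(2,14) right/bottom  bias=-1
  edge (10, 16)→(4, 12): d=(-6,-4) top-left  bias=+0
  edge (4, 12)→(8, 2): d=(4,-10) top-left  bias=+0
    (3,2)@(7, 5): e=[20,54,2] → X
    (4,2)@(9, 5): e=[-8,62,22] → .
    (3,3)@(7, 7): e=[24,42,10] → X
    (4,3)@(9, 7): e=[-4,50,30] → .
    (3,4)@(7, 9): e=[28,30,18] → X
    (4,4)@(9, 9): e=[0,38,38] → .  [on edge]
    (2,5)@(5, 11): e=[60,10,6] → X
    (4,5)@(9, 11): e=[4,26,46] → X
    (5,5)@(11, 11): e=[-24,34,66] → .
    (2,6)@(5, 13): e=[64,-2,14] → .
    (3,6)@(7, 13): e=[36,6,34] → X
    (5,6)@(11, 13): e=[-20,22,74] → .
  covered (9 px):
    . . . . . . . . .
    . . . . . . . . .
    . . . X . . . . .
    . . . X . . . . .
    . . . X . . . . .
    . . X X X . . . .
    . . . X X . . . .
    . . . . X . . . .

Z-buffer (winner per pixel, '.' = empty):
  . . . . . . . . .
  . . . . 0 . . . .
  . . . 1 0 0 . . .
  . . . 1 0 0 0 . .
  . . . 1 0 0 . . .
  . . 1 1 1 0 . . .
  . . . 1 1 0 . . .
  . . . . 1 . . . .

Answer: 0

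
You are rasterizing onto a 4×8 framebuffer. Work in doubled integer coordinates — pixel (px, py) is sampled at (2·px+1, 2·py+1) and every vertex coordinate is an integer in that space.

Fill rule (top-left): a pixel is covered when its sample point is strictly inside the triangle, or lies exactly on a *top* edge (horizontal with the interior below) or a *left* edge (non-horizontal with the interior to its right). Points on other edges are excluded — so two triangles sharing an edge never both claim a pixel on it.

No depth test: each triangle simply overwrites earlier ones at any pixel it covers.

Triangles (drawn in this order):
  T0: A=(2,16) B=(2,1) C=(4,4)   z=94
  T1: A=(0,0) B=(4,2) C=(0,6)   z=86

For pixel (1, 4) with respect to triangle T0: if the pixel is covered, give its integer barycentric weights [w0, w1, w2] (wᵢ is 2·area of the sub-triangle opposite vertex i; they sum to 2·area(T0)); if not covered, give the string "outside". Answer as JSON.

T0:
  2·area = 30
  edge (2, 16)→(2, 1): d=(0,-15) top-left  bias=+0
  edge (2, 1)→(4, 4): d=(2,3) right/bottom  bias=-1
  edge (4, 4)→(2, 16): d=(-2,12) right/bottom  bias=-1
    (1,1)@(3, 3): e=[15,1,14] → X
    (2,1)@(5, 3): e=[45,-5,-10] → .
    (1,2)@(3, 5): e=[15,5,10] → X
    (2,2)@(5, 5): e=[45,-1,-14] → .
    (1,3)@(3, 7): e=[15,9,6] → X
    (2,3)@(5, 7): e=[45,3,-18] → .
    (1,4)@(3, 9): e=[15,13,2] → X
    (2,4)@(5, 9): e=[45,7,-22] → .
    (1,5)@(3, 11): e=[15,17,-2] → .
  covered (4 px):
    . . . .
    . X . .
    . X . .
    . X . .
    . X . .
    . . . .
    . . . .
    . . . .
T1:
  2·area = 24
  edge (0, 0)→(4, 2): d=(4,2) right/bottom  bias=-1
  edge (4, 2)→(0, 6): d=(-4,4) right/bottom  bias=-1
  edge (0, 6)→(0, 0): d=(0,-6) top-left  bias=+0
    (0,0)@(1, 1): e=[2,16,6] → X
    (1,0)@(3, 1): e=[-2,8,18] → .
    (2,0)@(5, 1): e=[-6,0,30] → .  [on edge]
    (0,1)@(1, 3): e=[10,8,6] → X
    (1,1)@(3, 3): e=[6,0,18] → .  [on edge]
    (0,2)@(1, 5): e=[18,0,6] → .  [on edge]
  covered (2 px):
    X . . .
    X . . .
    . . . .
    . . . .
    . . . .
    . . . .
    . . . .
    . . . .

Answer: [13,2,15]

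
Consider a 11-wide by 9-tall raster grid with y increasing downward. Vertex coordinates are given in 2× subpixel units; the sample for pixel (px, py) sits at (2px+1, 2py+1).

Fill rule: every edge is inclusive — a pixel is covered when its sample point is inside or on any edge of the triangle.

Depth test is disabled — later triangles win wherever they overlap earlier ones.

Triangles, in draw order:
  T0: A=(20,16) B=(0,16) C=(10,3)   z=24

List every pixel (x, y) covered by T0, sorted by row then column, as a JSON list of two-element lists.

T0:
  2·area = 260
  edge (20, 16)→(0, 16): d=(-20,0) inclusive
  edge (0, 16)→(10, 3): d=(10,-13) inclusive
  edge (10, 3)→(20, 16): d=(10,13) inclusive
    (4,2)@(9, 5): e=[220,7,33] → █
    (5,2)@(11, 5): e=[220,33,7] → █
    (6,2)@(13, 5): e=[220,59,-19] → ·
    (3,3)@(7, 7): e=[180,1,79] → █
    (6,3)@(13, 7): e=[180,79,1] → █
    (7,3)@(15, 7): e=[180,105,-25] → ·
    (3,4)@(7, 9): e=[140,21,99] → █
    (7,4)@(15, 9): e=[140,125,-5] → ·
    (2,5)@(5, 11): e=[100,15,145] → █
    (7,5)@(15, 11): e=[100,145,15] → █
    (8,5)@(17, 11): e=[100,171,-11] → ·
    (1,6)@(3, 13): e=[60,9,191] → █
  covered (34 px):
    · · · · · · · · · · ·
    · · · · · · · · · · ·
    · · · · █ █ · · · · ·
    · · · █ █ █ █ · · · ·
    · · · █ █ █ █ · · · ·
    · · █ █ █ █ █ █ · · ·
    · █ █ █ █ █ █ █ █ · ·
    █ █ █ █ █ █ █ █ █ █ ·
    · · · · · · · · · · ·

Final: [[4,2],[5,2],[3,3],[4,3],[5,3],[6,3],[3,4],[4,4],[5,4],[6,4],[2,5],[3,5],[4,5],[5,5],[6,5],[7,5],[1,6],[2,6],[3,6],[4,6],[5,6],[6,6],[7,6],[8,6],[0,7],[1,7],[2,7],[3,7],[4,7],[5,7],[6,7],[7,7],[8,7],[9,7]]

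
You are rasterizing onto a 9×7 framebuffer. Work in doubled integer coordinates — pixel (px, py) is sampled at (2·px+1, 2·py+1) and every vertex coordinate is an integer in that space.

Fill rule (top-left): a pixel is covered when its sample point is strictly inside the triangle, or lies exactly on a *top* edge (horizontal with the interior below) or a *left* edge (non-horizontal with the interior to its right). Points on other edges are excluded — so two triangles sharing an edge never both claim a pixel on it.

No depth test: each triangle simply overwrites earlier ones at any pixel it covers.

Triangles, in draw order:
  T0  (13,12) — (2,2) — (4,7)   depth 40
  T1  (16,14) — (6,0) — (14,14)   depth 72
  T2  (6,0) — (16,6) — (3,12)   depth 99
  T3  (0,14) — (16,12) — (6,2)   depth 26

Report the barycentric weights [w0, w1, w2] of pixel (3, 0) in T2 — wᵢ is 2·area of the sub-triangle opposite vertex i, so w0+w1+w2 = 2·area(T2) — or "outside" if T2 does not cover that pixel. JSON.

T0:
  2·area = 35  (B↔C swapped to make it positive)
  edge (13, 12)→(4, 7): d=(-9,-5) top-left  bias=+0
  edge (4, 7)→(2, 2): d=(-2,-5) top-left  bias=+0
  edge (2, 2)→(13, 12): d=(11,10) right/bottom  bias=-1
    (1,1)@(3, 3): e=[31,3,1] → #
    (2,1)@(5, 3): e=[41,13,-19] → ·
    (1,2)@(3, 5): e=[13,-1,23] → ·
    (2,2)@(5, 5): e=[23,9,3] → #
    (3,2)@(7, 5): e=[33,19,-17] → ·
    (2,3)@(5, 7): e=[5,5,25] → #
    (3,3)@(7, 7): e=[15,15,5] → #
    (4,3)@(9, 7): e=[25,25,-15] → ·
    (2,4)@(5, 9): e=[-13,1,47] → ·
    (3,4)@(7, 9): e=[-3,11,27] → ·
    (4,4)@(9, 9): e=[7,21,7] → #
    (5,4)@(11, 9): e=[17,31,-13] → ·
  covered (5 px):
    · · · · · · · · ·
    · # · · · · · · ·
    · · # · · · · · ·
    · · # # · · · · ·
    · · · · # · · · ·
    · · · · · · · · ·
    · · · · · · · · ·
T1:
  2·area = 28  (B↔C swapped to make it positive)
  edge (16, 14)→(14, 14): d=(-2,0) right/bottom  bias=-1
  edge (14, 14)→(6, 0): d=(-8,-14) top-left  bias=+0
  edge (6, 0)→(16, 14): d=(10,14) right/bottom  bias=-1
    (4,2)@(9, 5): e=[18,2,8] → #
    (5,2)@(11, 5): e=[18,30,-20] → ·
    (4,3)@(9, 7): e=[14,-14,28] → ·
    (5,3)@(11, 7): e=[14,14,0] → ·  [on edge]
    (6,5)@(13, 11): e=[6,10,12] → #
    (7,5)@(15, 11): e=[6,38,-16] → ·
    (6,6)@(13, 13): e=[2,-6,32] → ·
    (7,6)@(15, 13): e=[2,22,4] → #
    (8,6)@(17, 13): e=[2,50,-24] → ·
  covered (3 px):
    · · · · · · · · ·
    · · · · · · · · ·
    · · · · # · · · ·
    · · · · · · · · ·
    · · · · · · · · ·
    · · · · · · # · ·
    · · · · · · · # ·
T2:
  2·area = 138
  edge (6, 0)→(16, 6): d=(10,6) right/bottom  bias=-1
  edge (16, 6)→(3, 12): d=(-13,6) right/bottom  bias=-1
  edge (3, 12)→(6, 0): d=(3,-12) top-left  bias=+0
    (3,0)@(7, 1): e=[4,119,15] → #
    (4,0)@(9, 1): e=[-8,107,39] → ·
    (3,1)@(7, 3): e=[24,93,21] → #
    (4,1)@(9, 3): e=[12,81,45] → #
    (5,1)@(11, 3): e=[0,69,69] → ·  [on edge]
    (2,2)@(5, 5): e=[56,79,3] → #
    (5,2)@(11, 5): e=[20,43,75] → #
    (6,2)@(13, 5): e=[8,31,99] → #
    (7,2)@(15, 5): e=[-4,19,123] → ·
    (2,3)@(5, 7): e=[76,53,9] → #
    (7,3)@(15, 7): e=[16,-7,129] → ·
    (2,4)@(5, 9): e=[96,27,15] → #
  covered (17 px):
    · · · # · · · · ·
    · · · # # · · · ·
    · · # # # # # · ·
    · · # # # # # · ·
    · · # # # · · · ·
    · · # · · · · · ·
    · · · · · · · · ·
T3:
  2·area = 180  (B↔C swapped to make it positive)
  edge (0, 14)→(6, 2): d=(6,-12) top-left  bias=+0
  edge (6, 2)→(16, 12): d=(10,10) right/bottom  bias=-1
  edge (16, 12)→(0, 14): d=(-16,2) right/bottom  bias=-1
    (2,0)@(5, 1): e=[-18,0,198] → ·  [on edge]
    (3,1)@(7, 3): e=[18,0,162] → ·  [on edge]
    (2,2)@(5, 5): e=[6,40,134] → #
    (3,2)@(7, 5): e=[30,20,130] → #
    (4,2)@(9, 5): e=[54,0,126] → ·  [on edge]
    (2,3)@(5, 7): e=[18,60,102] → #
    (4,3)@(9, 7): e=[66,20,94] → #
    (5,3)@(11, 7): e=[90,0,90] → ·  [on edge]
    (1,4)@(3, 9): e=[6,100,74] → #
    (5,4)@(11, 9): e=[102,20,58] → #
    (6,4)@(13, 9): e=[126,0,54] → ·  [on edge]
    (1,5)@(3, 11): e=[18,120,42] → #
    (7,5)@(15, 11): e=[162,0,18] → ·  [on edge]
    (8,6)@(17, 13): e=[198,0,-18] → ·  [on edge]
  covered (20 px):
    · · · · · · · · ·
    · · · · · · · · ·
    · · # # · · · · ·
    · · # # # · · · ·
    · # # # # # · · ·
    · # # # # # # · ·
    # # # # · · · · ·

Result: [119,15,4]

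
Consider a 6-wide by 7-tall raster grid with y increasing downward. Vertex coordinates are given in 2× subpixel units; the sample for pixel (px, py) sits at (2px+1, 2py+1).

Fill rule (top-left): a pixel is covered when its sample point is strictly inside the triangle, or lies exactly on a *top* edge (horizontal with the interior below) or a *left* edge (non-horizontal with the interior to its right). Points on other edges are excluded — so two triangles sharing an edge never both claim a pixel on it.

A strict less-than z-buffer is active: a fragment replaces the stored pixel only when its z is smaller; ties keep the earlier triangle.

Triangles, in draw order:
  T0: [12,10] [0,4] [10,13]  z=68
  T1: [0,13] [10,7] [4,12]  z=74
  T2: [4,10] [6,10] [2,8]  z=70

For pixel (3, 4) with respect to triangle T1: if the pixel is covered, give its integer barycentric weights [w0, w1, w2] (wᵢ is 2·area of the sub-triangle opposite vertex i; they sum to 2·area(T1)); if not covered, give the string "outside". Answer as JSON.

T0:
  2·area = 48  (B↔C swapped to make it positive)
  edge (12, 10)→(10, 13): d=(-2,3) right/bottom  bias=-1
  edge (10, 13)→(0, 4): d=(-10,-9) top-left  bias=+0
  edge (0, 4)→(12, 10): d=(12,6) right/bottom  bias=-1
    (2,3)@(5, 7): e=[27,15,6] → #
    (3,3)@(7, 7): e=[21,33,-6] → ·
    (2,4)@(5, 9): e=[23,-5,30] → ·
    (3,4)@(7, 9): e=[17,13,18] → #
    (4,4)@(9, 9): e=[11,31,6] → #
    (5,4)@(11, 9): e=[5,49,-6] → ·
    (3,5)@(7, 11): e=[13,-7,42] → ·
    (4,5)@(9, 11): e=[7,11,30] → #
    (5,5)@(11, 11): e=[1,29,18] → #
    (4,6)@(9, 13): e=[3,-9,54] → ·
    (5,6)@(11, 13): e=[-3,9,42] → ·
  covered (5 px):
    · · · · · ·
    · · · · · ·
    · · · · · ·
    · · # · · ·
    · · · # # ·
    · · · · # #
    · · · · · ·
T1:
  2·area = 14
  edge (0, 13)→(10, 7): d=(10,-6) top-left  bias=+0
  edge (10, 7)→(4, 12): d=(-6,5) right/bottom  bias=-1
  edge (4, 12)→(0, 13): d=(-4,1) right/bottom  bias=-1
    (3,4)@(7, 9): e=[2,3,9] → #
    (4,4)@(9, 9): e=[14,-7,7] → ·
    (2,5)@(5, 11): e=[10,1,3] → #
    (3,5)@(7, 11): e=[22,-9,1] → ·
    (2,6)@(5, 13): e=[30,-11,-5] → ·
  covered (2 px):
    · · · · · ·
    · · · · · ·
    · · · · · ·
    · · · · · ·
    · · · # · ·
    · · # · · ·
    · · · · · ·
T2:
  2·area = 4  (B↔C swapped to make it positive)
  edge (4, 10)→(2, 8): d=(-2,-2) top-left  bias=+0
  edge (2, 8)→(6, 10): d=(4,2) right/bottom  bias=-1
  edge (6, 10)→(4, 10): d=(-2,0) right/bottom  bias=-1
    (0,3)@(1, 7): e=[0,-2,6] → ·  [on edge]
    (1,4)@(3, 9): e=[0,2,2] → #  [on edge]
    (2,4)@(5, 9): e=[4,-2,2] → ·
    (1,5)@(3, 11): e=[-4,10,-2] → ·
    (2,5)@(5, 11): e=[0,6,-2] → ·  [on edge]
    (3,6)@(7, 13): e=[0,10,-6] → ·  [on edge]
  covered (1 px):
    · · · · · ·
    · · · · · ·
    · · · · · ·
    · · · · · ·
    · # · · · ·
    · · · · · ·
    · · · · · ·

Final: [3,9,2]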